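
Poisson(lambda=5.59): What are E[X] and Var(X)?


E[X] = Var(X) = lambda = 5.59

5.59, 5.59


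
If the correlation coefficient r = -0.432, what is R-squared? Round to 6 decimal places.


R^2 = r^2 = (-0.432)^2 = 0.186624

0.186624


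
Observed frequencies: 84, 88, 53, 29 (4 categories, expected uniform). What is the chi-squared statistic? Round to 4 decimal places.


chi2 = sum((O-E)^2/E), E = total/4
total = 254, E = 254/4 = 63.5
(84 - 63.5)^2 / 63.5 = 420.25 / 63.5 = 1681/254 ≈ 6.618110
(88 - 63.5)^2 / 63.5 = 600.25 / 63.5 = 2401/254 ≈ 9.452756
(53 - 63.5)^2 / 63.5 = 110.25 / 63.5 = 441/254 ≈ 1.736220
(29 - 63.5)^2 / 63.5 = 1190.25 / 63.5 = 4761/254 ≈ 18.744094
chi2 = 4642/127 ≈ 36.551181

36.5512


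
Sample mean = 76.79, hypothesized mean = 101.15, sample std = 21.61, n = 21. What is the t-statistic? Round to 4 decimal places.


t = (xbar - mu0) / (s/sqrt(n))
xbar - mu0 = 76.79 - 101.15 = -24.36
sqrt(21) ≈ 4.58257569
s/sqrt(n) = 21.61 / 4.58257569 ≈ 4.71568861
t = -24.36 / 4.71568861 ≈ -5.165735

-5.1657


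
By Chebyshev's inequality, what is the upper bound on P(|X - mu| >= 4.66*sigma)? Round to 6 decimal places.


P <= 1/k^2
k^2 = 4.66^2 = 21.7156
1/k^2 = 1 / 21.7156 ≈ 0.04604984

0.046050


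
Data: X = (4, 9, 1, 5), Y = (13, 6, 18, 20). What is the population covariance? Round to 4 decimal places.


Cov = (1/n)*sum((xi-xbar)(yi-ybar))
n = 4, xbar = 19/4 = 4.75, ybar = 57/4 = 14.25
sum((xi-xbar)(yi-ybar)) = -46.75
Cov = -46.75 / 4 = -11.6875

-11.6875


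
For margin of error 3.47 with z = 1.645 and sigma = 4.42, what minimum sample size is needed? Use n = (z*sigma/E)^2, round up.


z*sigma/E = 1.645 * 4.42 / 3.47 ≈ 2.095360
(z*sigma/E)^2 ≈ 4.390534
round up: n = 5

5


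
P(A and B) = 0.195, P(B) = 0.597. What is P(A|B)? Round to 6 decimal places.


P(A|B) = P(A and B) / P(B) = 0.195 / 0.597 = 65/199 ≈ 0.32663317

0.326633


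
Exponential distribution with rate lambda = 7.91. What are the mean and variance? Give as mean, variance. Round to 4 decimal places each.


mean = 1/lam, var = 1/lam^2
mean = 1 / 7.91 = 100/791 ≈ 0.126422
lam^2 = 7.91^2 = 62.5681
var = 1 / 62.5681 ≈ 0.015983

0.1264, 0.0160


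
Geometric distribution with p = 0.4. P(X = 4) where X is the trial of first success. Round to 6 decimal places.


P = (1-p)^(k-1) * p
(1-p)^(k-1) = 0.6^3 = 0.216
P = 0.216 * 0.4 = 0.0864

0.086400


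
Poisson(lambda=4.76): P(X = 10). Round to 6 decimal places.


P = e^(-lam) * lam^k / k!
e^(-4.76) ≈ 0.008565609
lam^k = 4.76^10 ≈ 5971308.749907
k! = 10! = 3628800
P = 0.008565609 * 5971308.749907 / 3628800 ≈ 0.014095

0.014095


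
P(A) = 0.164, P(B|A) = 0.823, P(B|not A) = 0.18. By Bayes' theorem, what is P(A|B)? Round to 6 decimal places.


P(A|B) = P(B|A)*P(A) / P(B), P(B) = P(B|A)*P(A) + P(B|not A)*P(not A)
P(B|A)*P(A) = 0.823 * 0.164 = 0.134972
P(B|not A)*P(not A) = 0.18 * 0.836 = 0.15048
P(B) = 0.134972 + 0.15048 = 0.285452
P(A|B) = 0.134972 / 0.285452 ≈ 0.47283606

0.472836


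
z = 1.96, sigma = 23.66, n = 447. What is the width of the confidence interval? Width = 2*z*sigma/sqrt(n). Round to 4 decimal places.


width = 2*z*sigma/sqrt(n)
2*z*sigma = 2 * 1.96 * 23.66 = 92.7472
sqrt(447) ≈ 21.142375
width = 92.7472 / 21.142375 ≈ 4.386792

4.3868


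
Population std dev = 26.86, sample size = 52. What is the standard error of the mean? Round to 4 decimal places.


SE = sigma / sqrt(n)
sqrt(52) ≈ 7.211103
SE = 26.86 / 7.211103 ≈ 3.724812

3.7248


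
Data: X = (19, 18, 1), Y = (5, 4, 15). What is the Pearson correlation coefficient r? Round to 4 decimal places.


r = sum((xi-xbar)(yi-ybar)) / sqrt(sum((xi-xbar)^2) * sum((yi-ybar)^2))
n = 3, xbar = 38/3 ≈ 12.666667, ybar = 24/3 = 8
Sxy = sum((xi-xbar)(yi-ybar)) = -122
Sxx = sum((xi-xbar)^2) = 614/3 ≈ 204.666667
Syy = sum((yi-ybar)^2) = 74
sqrt(Sxx*Syy) ≈ 123.066378
r = Sxy / sqrt(Sxx*Syy) = -122 / 123.066378 ≈ -0.991335

-0.9913


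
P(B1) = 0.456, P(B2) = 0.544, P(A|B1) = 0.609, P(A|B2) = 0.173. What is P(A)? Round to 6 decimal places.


P(A) = P(A|B1)*P(B1) + P(A|B2)*P(B2)
P(A|B1)*P(B1) = 0.609 * 0.456 = 0.277704
P(A|B2)*P(B2) = 0.173 * 0.544 = 0.094112
P(A) = 0.277704 + 0.094112 = 0.371816

0.371816


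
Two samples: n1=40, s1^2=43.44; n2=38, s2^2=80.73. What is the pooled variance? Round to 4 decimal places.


sp^2 = ((n1-1)*s1^2 + (n2-1)*s2^2)/(n1+n2-2)
(n1-1)*s1^2 = 39 * 43.44 = 1694.16
(n2-1)*s2^2 = 37 * 80.73 = 2987.01
numerator = 1694.16 + 2987.01 = 4681.17
n1+n2-2 = 76
sp^2 = 4681.17 / 76 = 468117/7600 ≈ 61.594342

61.5943


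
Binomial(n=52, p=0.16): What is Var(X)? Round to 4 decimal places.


Var = n*p*(1-p) = 52 * 0.16 * 0.84 = 6.9888

6.9888


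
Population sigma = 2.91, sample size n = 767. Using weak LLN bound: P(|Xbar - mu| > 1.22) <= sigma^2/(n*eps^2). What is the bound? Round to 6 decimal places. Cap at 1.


bound = min(1, sigma^2/(n*eps^2))
sigma^2 = 2.91^2 = 8.4681
n*eps^2 = 767 * 1.22^2 = 767 * 1.4884 = 1141.6028
sigma^2/(n*eps^2) = 8.4681 / 1141.6028 ≈ 0.00741773

0.007418


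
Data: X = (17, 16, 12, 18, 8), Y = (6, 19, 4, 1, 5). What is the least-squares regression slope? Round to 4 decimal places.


b = sum((xi-xbar)(yi-ybar)) / sum((xi-xbar)^2)
n = 5, xbar = 71/5 = 14.2, ybar = 35/5 = 7
Sxy = sum((xi-xbar)(yi-ybar)) = 15
Sxx = sum((xi-xbar)^2) = 68.8
b = Sxy / Sxx = 75/344 ≈ 0.218023

0.2180


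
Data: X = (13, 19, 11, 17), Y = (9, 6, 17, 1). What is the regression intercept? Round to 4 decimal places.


a = ybar - b*xbar, where b = sum((xi-xbar)(yi-ybar)) / sum((xi-xbar)^2)
n = 4, xbar = 60/4 = 15, ybar = 33/4 = 8.25
Sxy = sum((xi-xbar)(yi-ybar)) = -60
Sxx = sum((xi-xbar)^2) = 40
b = Sxy / Sxx = -1.5
a = 8.25 - (-1.5) * 15 = 30.75

30.7500


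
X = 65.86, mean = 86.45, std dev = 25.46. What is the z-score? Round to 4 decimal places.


z = (X - mu) / sigma
X - mu = 65.86 - 86.45 = -20.59
z = -20.59 / 25.46 = -2059/2546 ≈ -0.808720

-0.8087


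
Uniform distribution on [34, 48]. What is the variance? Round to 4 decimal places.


Var = (b-a)^2 / 12
(b-a)^2 = (48 - 34)^2 = 196
Var = 196/12 ≈ 16.333333

16.3333


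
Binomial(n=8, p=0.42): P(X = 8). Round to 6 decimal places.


P = C(n,k) * p^k * (1-p)^(n-k)
C(8,8) = 1
p^k = 0.42^8 ≈ 0.0009682652
(1-p)^(n-k) = 0.58^0 = 1
P = 1 * 0.0009682652 * 1 ≈ 0.000968

0.000968


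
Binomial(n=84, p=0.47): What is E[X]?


E[X] = n*p = 84 * 0.47 = 39.48

39.48


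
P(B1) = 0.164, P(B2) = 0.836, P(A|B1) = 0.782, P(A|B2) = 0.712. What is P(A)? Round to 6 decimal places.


P(A) = P(A|B1)*P(B1) + P(A|B2)*P(B2)
P(A|B1)*P(B1) = 0.782 * 0.164 = 0.128248
P(A|B2)*P(B2) = 0.712 * 0.836 = 0.595232
P(A) = 0.128248 + 0.595232 = 0.72348

0.723480


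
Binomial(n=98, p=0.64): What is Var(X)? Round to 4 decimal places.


Var = n*p*(1-p) = 98 * 0.64 * 0.36 = 22.5792

22.5792


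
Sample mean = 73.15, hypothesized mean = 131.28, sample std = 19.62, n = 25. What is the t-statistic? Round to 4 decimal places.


t = (xbar - mu0) / (s/sqrt(n))
xbar - mu0 = 73.15 - 131.28 = -58.13
sqrt(25) = 5
s/sqrt(n) = 19.62 / 5 = 3.924
t = -58.13 / 3.924 = -29065/1962 ≈ -14.813965

-14.8140


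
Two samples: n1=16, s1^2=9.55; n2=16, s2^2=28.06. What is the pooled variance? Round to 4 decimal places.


sp^2 = ((n1-1)*s1^2 + (n2-1)*s2^2)/(n1+n2-2)
(n1-1)*s1^2 = 15 * 9.55 = 143.25
(n2-1)*s2^2 = 15 * 28.06 = 420.9
numerator = 143.25 + 420.9 = 564.15
n1+n2-2 = 30
sp^2 = 564.15 / 30 = 18.805

18.8050


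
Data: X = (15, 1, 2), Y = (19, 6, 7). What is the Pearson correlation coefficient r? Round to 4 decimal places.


r = sum((xi-xbar)(yi-ybar)) / sqrt(sum((xi-xbar)^2) * sum((yi-ybar)^2))
n = 3, xbar = 18/3 = 6, ybar = 32/3 ≈ 10.666667
Sxy = sum((xi-xbar)(yi-ybar)) = 113
Sxx = sum((xi-xbar)^2) = 122
Syy = sum((yi-ybar)^2) = 314/3 ≈ 104.666667
sqrt(Sxx*Syy) ≈ 113.001475
r = Sxy / sqrt(Sxx*Syy) = 113 / 113.001475 ≈ 0.999987

1.0000


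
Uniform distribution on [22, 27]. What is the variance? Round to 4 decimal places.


Var = (b-a)^2 / 12
(b-a)^2 = (27 - 22)^2 = 25
Var = 25/12 ≈ 2.083333

2.0833


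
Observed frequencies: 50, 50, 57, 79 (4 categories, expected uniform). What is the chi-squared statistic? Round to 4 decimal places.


chi2 = sum((O-E)^2/E), E = total/4
total = 236, E = 236/4 = 59
(50 - 59)^2 / 59 = 81 / 59 = 81/59 ≈ 1.372881
(50 - 59)^2 / 59 = 81 / 59 = 81/59 ≈ 1.372881
(57 - 59)^2 / 59 = 4 / 59 = 4/59 ≈ 0.067797
(79 - 59)^2 / 59 = 400 / 59 = 400/59 ≈ 6.779661
chi2 = 566/59 ≈ 9.593220

9.5932


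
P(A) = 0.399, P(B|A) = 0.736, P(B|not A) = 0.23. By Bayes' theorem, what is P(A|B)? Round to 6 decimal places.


P(A|B) = P(B|A)*P(A) / P(B), P(B) = P(B|A)*P(A) + P(B|not A)*P(not A)
P(B|A)*P(A) = 0.736 * 0.399 = 0.293664
P(B|not A)*P(not A) = 0.23 * 0.601 = 0.13823
P(B) = 0.293664 + 0.13823 = 0.431894
P(A|B) = 0.293664 / 0.431894 = 6384/9389 ≈ 0.67994462

0.679945


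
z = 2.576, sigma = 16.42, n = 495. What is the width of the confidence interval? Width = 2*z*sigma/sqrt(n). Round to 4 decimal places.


width = 2*z*sigma/sqrt(n)
2*z*sigma = 2 * 2.576 * 16.42 = 84.59584
sqrt(495) ≈ 22.248595
width = 84.59584 / 22.248595 ≈ 3.802300

3.8023


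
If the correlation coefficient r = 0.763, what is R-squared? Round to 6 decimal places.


R^2 = r^2 = (0.763)^2 = 0.582169

0.582169


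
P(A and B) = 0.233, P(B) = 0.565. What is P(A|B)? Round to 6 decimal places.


P(A|B) = P(A and B) / P(B) = 0.233 / 0.565 = 233/565 ≈ 0.41238938

0.412389


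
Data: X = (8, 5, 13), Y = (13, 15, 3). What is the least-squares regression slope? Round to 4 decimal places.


b = sum((xi-xbar)(yi-ybar)) / sum((xi-xbar)^2)
n = 3, xbar = 26/3 ≈ 8.666667, ybar = 31/3 ≈ 10.333333
Sxy = sum((xi-xbar)(yi-ybar)) = -152/3 ≈ -50.666667
Sxx = sum((xi-xbar)^2) = 98/3 ≈ 32.666667
b = Sxy / Sxx = -76/49 ≈ -1.551020

-1.5510


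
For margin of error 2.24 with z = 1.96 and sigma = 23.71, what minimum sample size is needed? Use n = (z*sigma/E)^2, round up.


z*sigma/E = 1.96 * 23.71 / 2.24 = 20.74625
(z*sigma/E)^2 ≈ 430.406889
round up: n = 431

431


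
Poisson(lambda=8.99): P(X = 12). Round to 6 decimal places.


P = e^(-lam) * lam^k / k!
e^(-8.99) ≈ 0.0001246501
lam^k = 8.99^12 ≈ 278686737085.161968
k! = 12! = 479001600
P = 0.0001246501 * 278686737085.161968 / 479001600 ≈ 0.072522

0.072522


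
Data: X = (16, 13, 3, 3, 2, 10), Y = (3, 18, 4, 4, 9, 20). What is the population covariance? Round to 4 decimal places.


Cov = (1/n)*sum((xi-xbar)(yi-ybar))
n = 6, xbar = 47/6 ≈ 7.833333, ybar = 58/6 = 29/3 ≈ 9.666667
sum((xi-xbar)(yi-ybar)) = 209/3 ≈ 69.666667
Cov = 69.666667 / 6 = 209/18 ≈ 11.611111

11.6111


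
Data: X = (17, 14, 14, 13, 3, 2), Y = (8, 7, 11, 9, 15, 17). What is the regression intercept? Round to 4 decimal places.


a = ybar - b*xbar, where b = sum((xi-xbar)(yi-ybar)) / sum((xi-xbar)^2)
n = 6, xbar = 63/6 = 10.5, ybar = 67/6 ≈ 11.166667
Sxy = sum((xi-xbar)(yi-ybar)) = -119.5
Sxx = sum((xi-xbar)^2) = 201.5
b = Sxy / Sxx = -239/403 ≈ -0.593052
a = 11.166667 - (-0.593052) * 10.5 = 21029/1209 ≈ 17.393714

17.3937


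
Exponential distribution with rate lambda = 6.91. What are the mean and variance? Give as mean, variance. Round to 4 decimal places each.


mean = 1/lam, var = 1/lam^2
mean = 1 / 6.91 = 100/691 ≈ 0.144718
lam^2 = 6.91^2 = 47.7481
var = 1 / 47.7481 ≈ 0.020943

0.1447, 0.0209


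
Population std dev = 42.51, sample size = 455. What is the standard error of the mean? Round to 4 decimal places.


SE = sigma / sqrt(n)
sqrt(455) ≈ 21.330729
SE = 42.51 / 21.330729 ≈ 1.992900

1.9929


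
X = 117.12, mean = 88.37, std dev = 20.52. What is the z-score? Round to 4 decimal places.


z = (X - mu) / sigma
X - mu = 117.12 - 88.37 = 28.75
z = 28.75 / 20.52 = 2875/2052 ≈ 1.401072

1.4011


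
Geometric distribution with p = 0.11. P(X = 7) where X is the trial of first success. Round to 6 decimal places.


P = (1-p)^(k-1) * p
(1-p)^(k-1) = 0.89^6 ≈ 0.4969813
P = 0.4969813 * 0.11 ≈ 0.05466794

0.054668


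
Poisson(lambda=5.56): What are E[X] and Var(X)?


E[X] = Var(X) = lambda = 5.56

5.56, 5.56


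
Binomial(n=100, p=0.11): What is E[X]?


E[X] = n*p = 100 * 0.11 = 11

11


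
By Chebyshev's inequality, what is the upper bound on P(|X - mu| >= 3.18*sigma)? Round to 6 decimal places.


P <= 1/k^2
k^2 = 3.18^2 = 10.1124
1/k^2 = 1 / 10.1124 ≈ 0.09888849

0.098888


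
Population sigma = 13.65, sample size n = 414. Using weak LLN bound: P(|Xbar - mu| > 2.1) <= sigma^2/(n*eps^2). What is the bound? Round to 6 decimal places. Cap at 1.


bound = min(1, sigma^2/(n*eps^2))
sigma^2 = 13.65^2 = 186.3225
n*eps^2 = 414 * 2.1^2 = 414 * 4.41 = 1825.74
sigma^2/(n*eps^2) = 186.3225 / 1825.74 = 169/1656 ≈ 0.10205314

0.102053


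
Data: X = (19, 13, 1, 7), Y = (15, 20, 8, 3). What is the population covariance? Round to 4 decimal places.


Cov = (1/n)*sum((xi-xbar)(yi-ybar))
n = 4, xbar = 40/4 = 10, ybar = 46/4 = 11.5
sum((xi-xbar)(yi-ybar)) = 114
Cov = 114 / 4 = 28.5

28.5000


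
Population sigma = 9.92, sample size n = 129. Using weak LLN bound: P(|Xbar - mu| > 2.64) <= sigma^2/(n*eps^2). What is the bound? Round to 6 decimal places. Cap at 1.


bound = min(1, sigma^2/(n*eps^2))
sigma^2 = 9.92^2 = 98.4064
n*eps^2 = 129 * 2.64^2 = 129 * 6.9696 = 899.0784
sigma^2/(n*eps^2) = 98.4064 / 899.0784 ≈ 0.10945252

0.109453


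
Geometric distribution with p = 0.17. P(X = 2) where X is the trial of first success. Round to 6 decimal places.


P = (1-p)^(k-1) * p
(1-p)^(k-1) = 0.83^1 = 0.83
P = 0.83 * 0.17 = 0.1411

0.141100


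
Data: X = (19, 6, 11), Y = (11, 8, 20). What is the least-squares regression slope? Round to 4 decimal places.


b = sum((xi-xbar)(yi-ybar)) / sum((xi-xbar)^2)
n = 3, xbar = 36/3 = 12, ybar = 39/3 = 13
Sxy = sum((xi-xbar)(yi-ybar)) = 9
Sxx = sum((xi-xbar)^2) = 86
b = Sxy / Sxx = 9/86 ≈ 0.104651

0.1047


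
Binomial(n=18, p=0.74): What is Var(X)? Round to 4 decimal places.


Var = n*p*(1-p) = 18 * 0.74 * 0.26 = 3.4632

3.4632


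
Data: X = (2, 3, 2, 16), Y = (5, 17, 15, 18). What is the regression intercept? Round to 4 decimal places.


a = ybar - b*xbar, where b = sum((xi-xbar)(yi-ybar)) / sum((xi-xbar)^2)
n = 4, xbar = 23/4 = 5.75, ybar = 55/4 = 13.75
Sxy = sum((xi-xbar)(yi-ybar)) = 62.75
Sxx = sum((xi-xbar)^2) = 140.75
b = Sxy / Sxx = 251/563 ≈ 0.445826
a = 13.75 - 0.445826 * 5.75 = 6298/563 ≈ 11.186501

11.1865


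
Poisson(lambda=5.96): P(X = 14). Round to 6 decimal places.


P = e^(-lam) * lam^k / k!
e^(-5.96) ≈ 0.002579912
lam^k = 5.96^14 ≈ 71358816137.676209
k! = 14! = 87178291200
P = 0.002579912 * 71358816137.676209 / 87178291200 ≈ 0.002112

0.002112


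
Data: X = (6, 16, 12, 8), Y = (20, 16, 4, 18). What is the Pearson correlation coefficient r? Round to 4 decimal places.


r = sum((xi-xbar)(yi-ybar)) / sqrt(sum((xi-xbar)^2) * sum((yi-ybar)^2))
n = 4, xbar = 42/4 = 10.5, ybar = 58/4 = 14.5
Sxy = sum((xi-xbar)(yi-ybar)) = -41
Sxx = sum((xi-xbar)^2) = 59
Syy = sum((yi-ybar)^2) = 155
sqrt(Sxx*Syy) ≈ 95.629493
r = Sxy / sqrt(Sxx*Syy) = -41 / 95.629493 ≈ -0.428738

-0.4287


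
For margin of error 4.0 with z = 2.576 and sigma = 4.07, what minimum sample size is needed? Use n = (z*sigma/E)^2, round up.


z*sigma/E = 2.576 * 4.07 / 4.0 = 2.62108
(z*sigma/E)^2 ≈ 6.870060
round up: n = 7

7


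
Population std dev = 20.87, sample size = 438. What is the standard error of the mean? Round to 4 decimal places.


SE = sigma / sqrt(n)
sqrt(438) ≈ 20.928450
SE = 20.87 / 20.928450 ≈ 0.997207

0.9972


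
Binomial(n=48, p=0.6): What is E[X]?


E[X] = n*p = 48 * 0.6 = 28.8

28.8


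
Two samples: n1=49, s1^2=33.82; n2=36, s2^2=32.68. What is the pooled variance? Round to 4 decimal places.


sp^2 = ((n1-1)*s1^2 + (n2-1)*s2^2)/(n1+n2-2)
(n1-1)*s1^2 = 48 * 33.82 = 1623.36
(n2-1)*s2^2 = 35 * 32.68 = 1143.8
numerator = 1623.36 + 1143.8 = 2767.16
n1+n2-2 = 83
sp^2 = 2767.16 / 83 = 69179/2075 ≈ 33.339277

33.3393


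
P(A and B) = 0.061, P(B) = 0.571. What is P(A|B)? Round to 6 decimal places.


P(A|B) = P(A and B) / P(B) = 0.061 / 0.571 = 61/571 ≈ 0.10683012

0.106830


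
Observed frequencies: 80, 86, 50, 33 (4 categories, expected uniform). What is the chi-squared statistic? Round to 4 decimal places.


chi2 = sum((O-E)^2/E), E = total/4
total = 249, E = 249/4 = 62.25
(80 - 62.25)^2 / 62.25 = 315.0625 / 62.25 = 5041/996 ≈ 5.061245
(86 - 62.25)^2 / 62.25 = 564.0625 / 62.25 = 9025/996 ≈ 9.061245
(50 - 62.25)^2 / 62.25 = 150.0625 / 62.25 = 2401/996 ≈ 2.410643
(33 - 62.25)^2 / 62.25 = 855.5625 / 62.25 = 4563/332 ≈ 13.743976
chi2 = 2513/83 ≈ 30.277108

30.2771


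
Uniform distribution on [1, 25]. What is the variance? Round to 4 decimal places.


Var = (b-a)^2 / 12
(b-a)^2 = (25 - 1)^2 = 576
Var = 576/12 = 48

48.0000


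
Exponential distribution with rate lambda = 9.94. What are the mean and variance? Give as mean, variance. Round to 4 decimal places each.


mean = 1/lam, var = 1/lam^2
mean = 1 / 9.94 = 50/497 ≈ 0.100604
lam^2 = 9.94^2 = 98.8036
var = 1 / 98.8036 ≈ 0.010121

0.1006, 0.0101


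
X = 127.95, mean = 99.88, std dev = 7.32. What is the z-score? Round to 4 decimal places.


z = (X - mu) / sigma
X - mu = 127.95 - 99.88 = 28.07
z = 28.07 / 7.32 = 2807/732 ≈ 3.834699

3.8347


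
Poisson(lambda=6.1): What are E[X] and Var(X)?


E[X] = Var(X) = lambda = 6.1

6.1, 6.1


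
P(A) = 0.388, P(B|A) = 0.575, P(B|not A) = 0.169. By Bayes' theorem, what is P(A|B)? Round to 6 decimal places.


P(A|B) = P(B|A)*P(A) / P(B), P(B) = P(B|A)*P(A) + P(B|not A)*P(not A)
P(B|A)*P(A) = 0.575 * 0.388 = 0.2231
P(B|not A)*P(not A) = 0.169 * 0.612 = 0.103428
P(B) = 0.2231 + 0.103428 = 0.326528
P(A|B) = 0.2231 / 0.326528 ≈ 0.68324922

0.683249


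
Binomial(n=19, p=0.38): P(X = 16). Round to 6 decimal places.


P = C(n,k) * p^k * (1-p)^(n-k)
C(19,16) = 969
p^k = 0.38^16 ≈ 0.0000001890330
(1-p)^(n-k) = 0.62^3 = 0.238328
P = 969 * 0.0000001890330 * 0.238328 ≈ 0.000044

0.000044


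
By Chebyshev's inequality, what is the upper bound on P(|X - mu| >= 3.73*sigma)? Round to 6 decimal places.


P <= 1/k^2
k^2 = 3.73^2 = 13.9129
1/k^2 = 1 / 13.9129 ≈ 0.07187574

0.071876


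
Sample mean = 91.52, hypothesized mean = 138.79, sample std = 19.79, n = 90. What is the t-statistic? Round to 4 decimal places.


t = (xbar - mu0) / (s/sqrt(n))
xbar - mu0 = 91.52 - 138.79 = -47.27
sqrt(90) ≈ 9.48683298
s/sqrt(n) = 19.79 / 9.48683298 ≈ 2.08604916
t = -47.27 / 2.08604916 ≈ -22.660060

-22.6601


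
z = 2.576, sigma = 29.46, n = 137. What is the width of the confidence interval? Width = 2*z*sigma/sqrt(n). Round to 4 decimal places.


width = 2*z*sigma/sqrt(n)
2*z*sigma = 2 * 2.576 * 29.46 = 151.77792
sqrt(137) ≈ 11.704700
width = 151.77792 / 11.704700 ≈ 12.967263

12.9673


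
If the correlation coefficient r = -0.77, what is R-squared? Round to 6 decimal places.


R^2 = r^2 = (-0.77)^2 = 0.5929

0.592900


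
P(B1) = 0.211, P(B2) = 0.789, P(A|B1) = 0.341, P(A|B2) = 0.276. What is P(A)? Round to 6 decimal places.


P(A) = P(A|B1)*P(B1) + P(A|B2)*P(B2)
P(A|B1)*P(B1) = 0.341 * 0.211 = 0.071951
P(A|B2)*P(B2) = 0.276 * 0.789 = 0.217764
P(A) = 0.071951 + 0.217764 = 0.289715

0.289715


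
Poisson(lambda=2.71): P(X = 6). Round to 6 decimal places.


P = e^(-lam) * lam^k / k!
e^(-2.71) ≈ 0.06653681
lam^k = 2.71^6 ≈ 396.109944
k! = 6! = 720
P = 0.06653681 * 396.109944 / 720 ≈ 0.036605

0.036605


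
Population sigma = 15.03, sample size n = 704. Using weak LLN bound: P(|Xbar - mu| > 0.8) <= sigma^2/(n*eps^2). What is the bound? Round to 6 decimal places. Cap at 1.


bound = min(1, sigma^2/(n*eps^2))
sigma^2 = 15.03^2 = 225.9009
n*eps^2 = 704 * 0.8^2 = 704 * 0.64 = 450.56
sigma^2/(n*eps^2) = 225.9009 / 450.56 ≈ 0.50137806

0.501378


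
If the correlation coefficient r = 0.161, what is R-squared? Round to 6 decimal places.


R^2 = r^2 = (0.161)^2 = 0.025921

0.025921


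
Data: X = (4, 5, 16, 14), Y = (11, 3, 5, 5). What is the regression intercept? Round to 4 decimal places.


a = ybar - b*xbar, where b = sum((xi-xbar)(yi-ybar)) / sum((xi-xbar)^2)
n = 4, xbar = 39/4 = 9.75, ybar = 24/4 = 6
Sxy = sum((xi-xbar)(yi-ybar)) = -25
Sxx = sum((xi-xbar)^2) = 112.75
b = Sxy / Sxx = -100/451 ≈ -0.221729
a = 6 - (-0.221729) * 9.75 = 3681/451 ≈ 8.161863

8.1619


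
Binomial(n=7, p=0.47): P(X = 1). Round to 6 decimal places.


P = C(n,k) * p^k * (1-p)^(n-k)
C(7,1) = 7
p^k = 0.47^1 = 0.47
(1-p)^(n-k) = 0.53^6 ≈ 0.02216436
P = 7 * 0.47 * 0.02216436 ≈ 0.072921

0.072921


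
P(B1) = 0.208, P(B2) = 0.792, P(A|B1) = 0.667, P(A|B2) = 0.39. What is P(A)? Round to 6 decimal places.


P(A) = P(A|B1)*P(B1) + P(A|B2)*P(B2)
P(A|B1)*P(B1) = 0.667 * 0.208 = 0.138736
P(A|B2)*P(B2) = 0.39 * 0.792 = 0.30888
P(A) = 0.138736 + 0.30888 = 0.447616

0.447616


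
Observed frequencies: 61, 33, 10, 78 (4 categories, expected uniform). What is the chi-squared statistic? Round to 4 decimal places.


chi2 = sum((O-E)^2/E), E = total/4
total = 182, E = 182/4 = 45.5
(61 - 45.5)^2 / 45.5 = 240.25 / 45.5 = 961/182 ≈ 5.280220
(33 - 45.5)^2 / 45.5 = 156.25 / 45.5 = 625/182 ≈ 3.434066
(10 - 45.5)^2 / 45.5 = 1260.25 / 45.5 = 5041/182 ≈ 27.697802
(78 - 45.5)^2 / 45.5 = 1056.25 / 45.5 = 325/14 ≈ 23.214286
chi2 = 5426/91 ≈ 59.626374

59.6264


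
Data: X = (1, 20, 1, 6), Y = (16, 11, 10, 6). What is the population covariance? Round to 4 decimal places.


Cov = (1/n)*sum((xi-xbar)(yi-ybar))
n = 4, xbar = 28/4 = 7, ybar = 43/4 = 10.75
sum((xi-xbar)(yi-ybar)) = -19
Cov = -19 / 4 = -4.75

-4.7500


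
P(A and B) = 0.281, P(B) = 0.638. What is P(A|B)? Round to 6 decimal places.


P(A|B) = P(A and B) / P(B) = 0.281 / 0.638 = 281/638 ≈ 0.44043887

0.440439


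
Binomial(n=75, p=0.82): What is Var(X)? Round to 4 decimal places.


Var = n*p*(1-p) = 75 * 0.82 * 0.18 = 11.07

11.0700


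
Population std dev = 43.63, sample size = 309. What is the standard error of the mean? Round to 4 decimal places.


SE = sigma / sqrt(n)
sqrt(309) ≈ 17.578396
SE = 43.63 / 17.578396 ≈ 2.482024

2.4820


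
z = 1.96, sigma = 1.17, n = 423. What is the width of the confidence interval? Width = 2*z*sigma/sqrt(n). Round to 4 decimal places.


width = 2*z*sigma/sqrt(n)
2*z*sigma = 2 * 1.96 * 1.17 = 4.5864
sqrt(423) ≈ 20.566964
width = 4.5864 / 20.566964 ≈ 0.222998

0.2230


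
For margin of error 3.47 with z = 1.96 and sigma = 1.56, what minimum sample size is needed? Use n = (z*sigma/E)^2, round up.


z*sigma/E = 1.96 * 1.56 / 3.47 = 7644/8675 ≈ 0.881153
(z*sigma/E)^2 ≈ 0.776430
round up: n = 1

1


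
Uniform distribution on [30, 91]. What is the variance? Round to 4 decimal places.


Var = (b-a)^2 / 12
(b-a)^2 = (91 - 30)^2 = 3721
Var = 3721/12 ≈ 310.083333

310.0833


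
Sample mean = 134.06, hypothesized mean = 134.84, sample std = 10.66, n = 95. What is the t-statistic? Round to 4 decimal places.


t = (xbar - mu0) / (s/sqrt(n))
xbar - mu0 = 134.06 - 134.84 = -0.78
sqrt(95) ≈ 9.74679434
s/sqrt(n) = 10.66 / 9.74679434 ≈ 1.09369292
t = -0.78 / 1.09369292 ≈ -0.713180

-0.7132


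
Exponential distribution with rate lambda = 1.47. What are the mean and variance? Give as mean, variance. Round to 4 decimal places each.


mean = 1/lam, var = 1/lam^2
mean = 1 / 1.47 = 100/147 ≈ 0.680272
lam^2 = 1.47^2 = 2.1609
var = 1 / 2.1609 ≈ 0.462770

0.6803, 0.4628


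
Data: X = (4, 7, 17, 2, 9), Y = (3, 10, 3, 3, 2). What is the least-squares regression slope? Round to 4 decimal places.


b = sum((xi-xbar)(yi-ybar)) / sum((xi-xbar)^2)
n = 5, xbar = 39/5 = 7.8, ybar = 21/5 = 4.2
Sxy = sum((xi-xbar)(yi-ybar)) = -6.8
Sxx = sum((xi-xbar)^2) = 134.8
b = Sxy / Sxx = -17/337 ≈ -0.050445

-0.0504


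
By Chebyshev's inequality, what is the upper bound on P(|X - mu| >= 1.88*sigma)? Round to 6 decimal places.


P <= 1/k^2
k^2 = 1.88^2 = 3.5344
1/k^2 = 1 / 3.5344 = 625/2209 ≈ 0.28293345

0.282933


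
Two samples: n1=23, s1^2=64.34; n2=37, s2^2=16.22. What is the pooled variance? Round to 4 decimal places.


sp^2 = ((n1-1)*s1^2 + (n2-1)*s2^2)/(n1+n2-2)
(n1-1)*s1^2 = 22 * 64.34 = 1415.48
(n2-1)*s2^2 = 36 * 16.22 = 583.92
numerator = 1415.48 + 583.92 = 1999.4
n1+n2-2 = 58
sp^2 = 1999.4 / 58 = 9997/290 ≈ 34.472414

34.4724


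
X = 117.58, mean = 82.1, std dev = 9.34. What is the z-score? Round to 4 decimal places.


z = (X - mu) / sigma
X - mu = 117.58 - 82.1 = 35.48
z = 35.48 / 9.34 = 1774/467 ≈ 3.798715

3.7987


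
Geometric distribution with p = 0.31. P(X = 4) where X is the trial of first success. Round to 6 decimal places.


P = (1-p)^(k-1) * p
(1-p)^(k-1) = 0.69^3 = 0.328509
P = 0.328509 * 0.31 ≈ 0.1018378

0.101838


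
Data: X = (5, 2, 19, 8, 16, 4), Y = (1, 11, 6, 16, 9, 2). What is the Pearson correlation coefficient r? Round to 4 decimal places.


r = sum((xi-xbar)(yi-ybar)) / sqrt(sum((xi-xbar)^2) * sum((yi-ybar)^2))
n = 6, xbar = 54/6 = 9, ybar = 45/6 = 7.5
Sxy = sum((xi-xbar)(yi-ybar)) = 16
Sxx = sum((xi-xbar)^2) = 240
Syy = sum((yi-ybar)^2) = 161.5
sqrt(Sxx*Syy) ≈ 196.875595
r = Sxy / sqrt(Sxx*Syy) = 16 / 196.875595 ≈ 0.081270

0.0813


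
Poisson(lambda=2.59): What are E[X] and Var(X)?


E[X] = Var(X) = lambda = 2.59

2.59, 2.59


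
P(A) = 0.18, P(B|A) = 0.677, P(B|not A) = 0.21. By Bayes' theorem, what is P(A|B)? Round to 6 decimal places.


P(A|B) = P(B|A)*P(A) / P(B), P(B) = P(B|A)*P(A) + P(B|not A)*P(not A)
P(B|A)*P(A) = 0.677 * 0.18 = 0.12186
P(B|not A)*P(not A) = 0.21 * 0.82 = 0.1722
P(B) = 0.12186 + 0.1722 = 0.29406
P(A|B) = 0.12186 / 0.29406 = 2031/4901 ≈ 0.41440522

0.414405


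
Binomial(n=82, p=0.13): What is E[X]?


E[X] = n*p = 82 * 0.13 = 10.66

10.66


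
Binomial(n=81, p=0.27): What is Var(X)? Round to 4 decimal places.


Var = n*p*(1-p) = 81 * 0.27 * 0.73 = 15.9651

15.9651


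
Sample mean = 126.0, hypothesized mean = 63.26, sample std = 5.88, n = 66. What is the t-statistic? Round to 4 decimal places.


t = (xbar - mu0) / (s/sqrt(n))
xbar - mu0 = 126.0 - 63.26 = 62.74
sqrt(66) ≈ 8.12403840
s/sqrt(n) = 5.88 / 8.12403840 ≈ 0.72377797
t = 62.74 / 0.72377797 ≈ 86.684042

86.6840


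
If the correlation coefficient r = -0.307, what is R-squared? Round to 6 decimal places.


R^2 = r^2 = (-0.307)^2 = 0.094249

0.094249


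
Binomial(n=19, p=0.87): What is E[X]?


E[X] = n*p = 19 * 0.87 = 16.53

16.53


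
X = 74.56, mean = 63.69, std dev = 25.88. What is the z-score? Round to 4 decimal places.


z = (X - mu) / sigma
X - mu = 74.56 - 63.69 = 10.87
z = 10.87 / 25.88 = 1087/2588 ≈ 0.420015

0.4200


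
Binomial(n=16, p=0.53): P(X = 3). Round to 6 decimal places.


P = C(n,k) * p^k * (1-p)^(n-k)
C(16,3) = 560
p^k = 0.53^3 = 0.148877
(1-p)^(n-k) = 0.47^13 ≈ 0.00005461000
P = 560 * 0.148877 * 0.00005461000 ≈ 0.004553

0.004553


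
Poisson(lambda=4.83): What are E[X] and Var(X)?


E[X] = Var(X) = lambda = 4.83

4.83, 4.83


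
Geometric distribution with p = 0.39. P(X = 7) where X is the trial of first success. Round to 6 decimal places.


P = (1-p)^(k-1) * p
(1-p)^(k-1) = 0.61^6 ≈ 0.05152037
P = 0.05152037 * 0.39 ≈ 0.02009295

0.020093


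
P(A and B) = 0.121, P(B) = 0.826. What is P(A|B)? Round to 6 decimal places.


P(A|B) = P(A and B) / P(B) = 0.121 / 0.826 = 121/826 ≈ 0.14648910

0.146489


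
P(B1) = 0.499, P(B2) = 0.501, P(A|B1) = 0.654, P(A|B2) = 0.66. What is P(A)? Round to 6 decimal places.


P(A) = P(A|B1)*P(B1) + P(A|B2)*P(B2)
P(A|B1)*P(B1) = 0.654 * 0.499 = 0.326346
P(A|B2)*P(B2) = 0.66 * 0.501 = 0.33066
P(A) = 0.326346 + 0.33066 = 0.657006

0.657006


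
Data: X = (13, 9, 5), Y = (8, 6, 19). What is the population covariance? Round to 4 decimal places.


Cov = (1/n)*sum((xi-xbar)(yi-ybar))
n = 3, xbar = 27/3 = 9, ybar = 33/3 = 11
sum((xi-xbar)(yi-ybar)) = -44
Cov = -44 / 3 = -44/3 ≈ -14.666667

-14.6667


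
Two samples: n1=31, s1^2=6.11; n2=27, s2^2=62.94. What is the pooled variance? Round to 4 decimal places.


sp^2 = ((n1-1)*s1^2 + (n2-1)*s2^2)/(n1+n2-2)
(n1-1)*s1^2 = 30 * 6.11 = 183.3
(n2-1)*s2^2 = 26 * 62.94 = 1636.44
numerator = 183.3 + 1636.44 = 1819.74
n1+n2-2 = 56
sp^2 = 1819.74 / 56 = 90987/2800 ≈ 32.495357

32.4954


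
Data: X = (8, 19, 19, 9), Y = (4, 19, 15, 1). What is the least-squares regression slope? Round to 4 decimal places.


b = sum((xi-xbar)(yi-ybar)) / sum((xi-xbar)^2)
n = 4, xbar = 55/4 = 13.75, ybar = 39/4 = 9.75
Sxy = sum((xi-xbar)(yi-ybar)) = 150.75
Sxx = sum((xi-xbar)^2) = 110.75
b = Sxy / Sxx = 603/443 ≈ 1.361174

1.3612


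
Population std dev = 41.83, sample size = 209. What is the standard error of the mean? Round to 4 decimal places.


SE = sigma / sqrt(n)
sqrt(209) ≈ 14.456832
SE = 41.83 / 14.456832 ≈ 2.893442

2.8934


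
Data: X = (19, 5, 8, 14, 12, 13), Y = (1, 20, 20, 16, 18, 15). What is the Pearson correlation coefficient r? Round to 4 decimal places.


r = sum((xi-xbar)(yi-ybar)) / sqrt(sum((xi-xbar)^2) * sum((yi-ybar)^2))
n = 6, xbar = 71/6 ≈ 11.833333, ybar = 90/6 = 15
Sxy = sum((xi-xbar)(yi-ybar)) = -151
Sxx = sum((xi-xbar)^2) = 713/6 ≈ 118.833333
Syy = sum((yi-ybar)^2) = 256
sqrt(Sxx*Syy) ≈ 174.417125
r = Sxy / sqrt(Sxx*Syy) = -151 / 174.417125 ≈ -0.865741

-0.8657


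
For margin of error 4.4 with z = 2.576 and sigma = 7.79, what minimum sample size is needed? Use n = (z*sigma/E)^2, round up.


z*sigma/E = 2.576 * 7.79 / 4.4 ≈ 4.560691
(z*sigma/E)^2 ≈ 20.799902
round up: n = 21

21


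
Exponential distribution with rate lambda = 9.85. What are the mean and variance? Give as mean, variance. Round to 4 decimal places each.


mean = 1/lam, var = 1/lam^2
mean = 1 / 9.85 = 20/197 ≈ 0.101523
lam^2 = 9.85^2 = 97.0225
var = 1 / 97.0225 ≈ 0.010307

0.1015, 0.0103


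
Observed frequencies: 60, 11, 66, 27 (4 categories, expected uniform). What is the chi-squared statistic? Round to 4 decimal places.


chi2 = sum((O-E)^2/E), E = total/4
total = 164, E = 164/4 = 41
(60 - 41)^2 / 41 = 361 / 41 = 361/41 ≈ 8.804878
(11 - 41)^2 / 41 = 900 / 41 = 900/41 ≈ 21.951220
(66 - 41)^2 / 41 = 625 / 41 = 625/41 ≈ 15.243902
(27 - 41)^2 / 41 = 196 / 41 = 196/41 ≈ 4.780488
chi2 = 2082/41 ≈ 50.780488

50.7805


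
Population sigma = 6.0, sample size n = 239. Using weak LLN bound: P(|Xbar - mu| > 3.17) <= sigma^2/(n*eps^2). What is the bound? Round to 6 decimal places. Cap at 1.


bound = min(1, sigma^2/(n*eps^2))
sigma^2 = 6.0^2 = 36
n*eps^2 = 239 * 3.17^2 = 239 * 10.0489 = 2401.6871
sigma^2/(n*eps^2) = 36 / 2401.6871 ≈ 0.01498946

0.014989


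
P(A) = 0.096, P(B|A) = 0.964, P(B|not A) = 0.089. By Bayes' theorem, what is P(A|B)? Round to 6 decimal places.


P(A|B) = P(B|A)*P(A) / P(B), P(B) = P(B|A)*P(A) + P(B|not A)*P(not A)
P(B|A)*P(A) = 0.964 * 0.096 = 0.092544
P(B|not A)*P(not A) = 0.089 * 0.904 = 0.080456
P(B) = 0.092544 + 0.080456 = 0.173
P(A|B) = 0.092544 / 0.173 ≈ 0.53493642

0.534936


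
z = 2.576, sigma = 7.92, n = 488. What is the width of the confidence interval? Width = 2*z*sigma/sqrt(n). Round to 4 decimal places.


width = 2*z*sigma/sqrt(n)
2*z*sigma = 2 * 2.576 * 7.92 = 40.80384
sqrt(488) ≈ 22.090722
width = 40.80384 / 22.090722 ≈ 1.847103

1.8471


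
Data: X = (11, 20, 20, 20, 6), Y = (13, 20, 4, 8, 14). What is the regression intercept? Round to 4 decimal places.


a = ybar - b*xbar, where b = sum((xi-xbar)(yi-ybar)) / sum((xi-xbar)^2)
n = 5, xbar = 77/5 = 15.4, ybar = 59/5 = 11.8
Sxy = sum((xi-xbar)(yi-ybar)) = -41.6
Sxx = sum((xi-xbar)^2) = 171.2
b = Sxy / Sxx = -26/107 ≈ -0.242991
a = 11.8 - (-0.242991) * 15.4 = 1663/107 ≈ 15.542056

15.5421


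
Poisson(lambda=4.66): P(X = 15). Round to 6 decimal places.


P = e^(-lam) * lam^k / k!
e^(-4.66) ≈ 0.009466462
lam^k = 4.66^15 ≈ 10611792525.133271
k! = 15! = 1307674368000
P = 0.009466462 * 10611792525.133271 / 1307674368000 ≈ 0.000077

0.000077


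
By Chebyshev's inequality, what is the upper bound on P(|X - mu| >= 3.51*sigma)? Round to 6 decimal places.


P <= 1/k^2
k^2 = 3.51^2 = 12.3201
1/k^2 = 1 / 12.3201 ≈ 0.08116817

0.081168


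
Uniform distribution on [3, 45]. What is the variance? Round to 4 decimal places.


Var = (b-a)^2 / 12
(b-a)^2 = (45 - 3)^2 = 1764
Var = 1764/12 = 147

147.0000


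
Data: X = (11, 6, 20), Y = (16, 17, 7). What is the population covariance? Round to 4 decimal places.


Cov = (1/n)*sum((xi-xbar)(yi-ybar))
n = 3, xbar = 37/3 ≈ 12.333333, ybar = 40/3 ≈ 13.333333
sum((xi-xbar)(yi-ybar)) = -226/3 ≈ -75.333333
Cov = -75.333333 / 3 = -226/9 ≈ -25.111111

-25.1111


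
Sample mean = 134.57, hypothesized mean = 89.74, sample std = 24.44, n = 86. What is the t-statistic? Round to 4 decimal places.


t = (xbar - mu0) / (s/sqrt(n))
xbar - mu0 = 134.57 - 89.74 = 44.83
sqrt(86) ≈ 9.27361850
s/sqrt(n) = 24.44 / 9.27361850 ≈ 2.63543298
t = 44.83 / 2.63543298 ≈ 17.010488

17.0105


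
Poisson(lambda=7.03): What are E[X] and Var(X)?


E[X] = Var(X) = lambda = 7.03

7.03, 7.03


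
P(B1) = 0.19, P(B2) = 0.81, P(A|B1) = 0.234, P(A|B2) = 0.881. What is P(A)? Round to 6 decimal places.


P(A) = P(A|B1)*P(B1) + P(A|B2)*P(B2)
P(A|B1)*P(B1) = 0.234 * 0.19 = 0.04446
P(A|B2)*P(B2) = 0.881 * 0.81 = 0.71361
P(A) = 0.04446 + 0.71361 = 0.75807

0.758070


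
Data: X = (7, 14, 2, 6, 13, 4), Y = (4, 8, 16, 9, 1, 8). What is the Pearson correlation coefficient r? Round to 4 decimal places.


r = sum((xi-xbar)(yi-ybar)) / sqrt(sum((xi-xbar)^2) * sum((yi-ybar)^2))
n = 6, xbar = 46/6 = 23/3 ≈ 7.666667, ybar = 46/6 = 23/3 ≈ 7.666667
Sxy = sum((xi-xbar)(yi-ybar)) = -245/3 ≈ -81.666667
Sxx = sum((xi-xbar)^2) = 352/3 ≈ 117.333333
Syy = sum((yi-ybar)^2) = 388/3 ≈ 129.333333
sqrt(Sxx*Syy) ≈ 123.187301
r = Sxy / sqrt(Sxx*Syy) = -81.666667 / 123.187301 ≈ -0.662947

-0.6629


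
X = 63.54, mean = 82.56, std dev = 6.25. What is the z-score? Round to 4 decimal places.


z = (X - mu) / sigma
X - mu = 63.54 - 82.56 = -19.02
z = -19.02 / 6.25 = -3.0432

-3.0432


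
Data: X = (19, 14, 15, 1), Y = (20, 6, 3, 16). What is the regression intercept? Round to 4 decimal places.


a = ybar - b*xbar, where b = sum((xi-xbar)(yi-ybar)) / sum((xi-xbar)^2)
n = 4, xbar = 49/4 = 12.25, ybar = 45/4 = 11.25
Sxy = sum((xi-xbar)(yi-ybar)) = -26.25
Sxx = sum((xi-xbar)^2) = 182.75
b = Sxy / Sxx = -105/731 ≈ -0.143639
a = 11.25 - (-0.143639) * 12.25 = 9510/731 ≈ 13.009576

13.0096


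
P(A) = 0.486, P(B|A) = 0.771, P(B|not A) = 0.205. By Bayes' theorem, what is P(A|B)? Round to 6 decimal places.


P(A|B) = P(B|A)*P(A) / P(B), P(B) = P(B|A)*P(A) + P(B|not A)*P(not A)
P(B|A)*P(A) = 0.771 * 0.486 = 0.374706
P(B|not A)*P(not A) = 0.205 * 0.514 = 0.10537
P(B) = 0.374706 + 0.10537 = 0.480076
P(A|B) = 0.374706 / 0.480076 = 729/934 ≈ 0.78051392

0.780514


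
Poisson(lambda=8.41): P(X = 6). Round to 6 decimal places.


P = e^(-lam) * lam^k / k!
e^(-8.41) ≈ 0.0002226299
lam^k = 8.41^6 ≈ 353814.783205
k! = 6! = 720
P = 0.0002226299 * 353814.783205 / 720 ≈ 0.109402

0.109402


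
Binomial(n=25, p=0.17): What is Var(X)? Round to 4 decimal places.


Var = n*p*(1-p) = 25 * 0.17 * 0.83 = 3.5275

3.5275


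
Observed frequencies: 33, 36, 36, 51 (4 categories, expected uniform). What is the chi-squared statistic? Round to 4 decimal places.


chi2 = sum((O-E)^2/E), E = total/4
total = 156, E = 156/4 = 39
(33 - 39)^2 / 39 = 36 / 39 = 12/13 ≈ 0.923077
(36 - 39)^2 / 39 = 9 / 39 = 3/13 ≈ 0.230769
(36 - 39)^2 / 39 = 9 / 39 = 3/13 ≈ 0.230769
(51 - 39)^2 / 39 = 144 / 39 = 48/13 ≈ 3.692308
chi2 = 66/13 ≈ 5.076923

5.0769


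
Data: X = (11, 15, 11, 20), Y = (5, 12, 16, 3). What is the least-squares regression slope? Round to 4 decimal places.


b = sum((xi-xbar)(yi-ybar)) / sum((xi-xbar)^2)
n = 4, xbar = 57/4 = 14.25, ybar = 36/4 = 9
Sxy = sum((xi-xbar)(yi-ybar)) = -42
Sxx = sum((xi-xbar)^2) = 54.75
b = Sxy / Sxx = -56/73 ≈ -0.767123

-0.7671


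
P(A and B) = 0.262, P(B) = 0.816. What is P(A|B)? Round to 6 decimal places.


P(A|B) = P(A and B) / P(B) = 0.262 / 0.816 = 131/408 ≈ 0.32107843

0.321078


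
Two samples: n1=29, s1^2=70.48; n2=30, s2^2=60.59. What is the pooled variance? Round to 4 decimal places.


sp^2 = ((n1-1)*s1^2 + (n2-1)*s2^2)/(n1+n2-2)
(n1-1)*s1^2 = 28 * 70.48 = 1973.44
(n2-1)*s2^2 = 29 * 60.59 = 1757.11
numerator = 1973.44 + 1757.11 = 3730.55
n1+n2-2 = 57
sp^2 = 3730.55 / 57 = 74611/1140 ≈ 65.448246

65.4482


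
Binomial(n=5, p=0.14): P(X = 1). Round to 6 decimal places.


P = C(n,k) * p^k * (1-p)^(n-k)
C(5,1) = 5
p^k = 0.14^1 = 0.14
(1-p)^(n-k) = 0.86^4 ≈ 0.5470082
P = 5 * 0.14 * 0.5470082 ≈ 0.382906

0.382906


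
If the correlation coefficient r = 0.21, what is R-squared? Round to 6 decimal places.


R^2 = r^2 = (0.21)^2 = 0.0441

0.044100


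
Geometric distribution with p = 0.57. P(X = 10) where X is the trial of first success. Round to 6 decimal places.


P = (1-p)^(k-1) * p
(1-p)^(k-1) = 0.43^9 ≈ 0.0005025926
P = 0.0005025926 * 0.57 ≈ 0.0002864778

0.000286


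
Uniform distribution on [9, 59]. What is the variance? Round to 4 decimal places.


Var = (b-a)^2 / 12
(b-a)^2 = (59 - 9)^2 = 2500
Var = 2500/12 ≈ 208.333333

208.3333


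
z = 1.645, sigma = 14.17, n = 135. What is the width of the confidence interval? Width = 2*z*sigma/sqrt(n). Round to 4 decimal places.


width = 2*z*sigma/sqrt(n)
2*z*sigma = 2 * 1.645 * 14.17 = 46.6193
sqrt(135) ≈ 11.618950
width = 46.6193 / 11.618950 ≈ 4.012351

4.0124


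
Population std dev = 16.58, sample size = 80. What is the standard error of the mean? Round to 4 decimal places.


SE = sigma / sqrt(n)
sqrt(80) ≈ 8.944272
SE = 16.58 / 8.944272 ≈ 1.853700

1.8537


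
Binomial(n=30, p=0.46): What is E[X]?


E[X] = n*p = 30 * 0.46 = 13.8

13.8


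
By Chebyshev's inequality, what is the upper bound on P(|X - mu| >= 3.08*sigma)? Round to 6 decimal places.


P <= 1/k^2
k^2 = 3.08^2 = 9.4864
1/k^2 = 1 / 9.4864 = 625/5929 ≈ 0.10541407

0.105414


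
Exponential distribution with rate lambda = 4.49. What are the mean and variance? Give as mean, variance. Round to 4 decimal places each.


mean = 1/lam, var = 1/lam^2
mean = 1 / 4.49 = 100/449 ≈ 0.222717
lam^2 = 4.49^2 = 20.1601
var = 1 / 20.1601 ≈ 0.049603

0.2227, 0.0496


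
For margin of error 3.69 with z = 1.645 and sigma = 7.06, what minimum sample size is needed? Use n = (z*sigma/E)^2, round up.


z*sigma/E = 1.645 * 7.06 / 3.69 ≈ 3.147344
(z*sigma/E)^2 ≈ 9.905775
round up: n = 10

10


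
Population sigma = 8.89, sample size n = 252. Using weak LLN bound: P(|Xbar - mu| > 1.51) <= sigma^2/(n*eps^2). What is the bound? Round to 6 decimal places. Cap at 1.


bound = min(1, sigma^2/(n*eps^2))
sigma^2 = 8.89^2 = 79.0321
n*eps^2 = 252 * 1.51^2 = 252 * 2.2801 = 574.5852
sigma^2/(n*eps^2) = 79.0321 / 574.5852 ≈ 0.13754636

0.137546


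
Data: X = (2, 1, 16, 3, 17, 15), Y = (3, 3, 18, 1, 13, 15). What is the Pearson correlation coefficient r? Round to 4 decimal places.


r = sum((xi-xbar)(yi-ybar)) / sqrt(sum((xi-xbar)^2) * sum((yi-ybar)^2))
n = 6, xbar = 54/6 = 9, ybar = 53/6 ≈ 8.833333
Sxy = sum((xi-xbar)(yi-ybar)) = 269
Sxx = sum((xi-xbar)^2) = 298
Syy = sum((yi-ybar)^2) = 1613/6 ≈ 268.833333
sqrt(Sxx*Syy) ≈ 283.041222
r = Sxy / sqrt(Sxx*Syy) = 269 / 283.041222 ≈ 0.950392

0.9504


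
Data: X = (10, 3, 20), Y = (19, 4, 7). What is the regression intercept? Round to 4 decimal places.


a = ybar - b*xbar, where b = sum((xi-xbar)(yi-ybar)) / sum((xi-xbar)^2)
n = 3, xbar = 33/3 = 11, ybar = 30/3 = 10
Sxy = sum((xi-xbar)(yi-ybar)) = 12
Sxx = sum((xi-xbar)^2) = 146
b = Sxy / Sxx = 6/73 ≈ 0.082192
a = 10 - 0.082192 * 11 = 664/73 ≈ 9.095890

9.0959
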